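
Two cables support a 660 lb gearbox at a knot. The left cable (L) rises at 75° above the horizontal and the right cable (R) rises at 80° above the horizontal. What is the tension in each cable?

ΣF_x = 0: −T_L·cos75° + T_R·cos80° = 0 → T_R = 1.49048·T_L.
ΣF_y = 0: T_L·sin75° + T_R·sin80° = 660.
Substitute: T_L·(0.965926 + 1.49048·0.984808) = 660 → T_L = 271.185 ≈ 271.2 lb.
Then T_R = 1.49048 × 271.185 = 404.2 lb.

T_L = 271.2 lb, T_R = 404.2 lb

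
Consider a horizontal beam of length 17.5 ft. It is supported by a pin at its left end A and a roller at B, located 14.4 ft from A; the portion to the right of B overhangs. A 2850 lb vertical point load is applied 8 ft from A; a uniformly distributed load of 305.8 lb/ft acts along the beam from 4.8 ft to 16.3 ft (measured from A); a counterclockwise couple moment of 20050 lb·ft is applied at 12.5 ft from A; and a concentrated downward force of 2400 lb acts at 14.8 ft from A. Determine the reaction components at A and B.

A_x = 0, A_y = 3533 lb, B_y = 5234 lb

Resultant of the distributed load: 305.8 × 11.5 = 3516.7 lb at 10.55 ft from A.
Taking moments about A: B_y·14.4 − 2850·8 − (305.8·11.5)·10.55 + 20050 − 2400·14.8 = 0 → B_y = 75371.185/14.4 = 5234.11 ≈ 5234 lb.
ΣF_y = 0: A_y + 5234.11 − 2850 − 305.8·11.5 − 2400 = 0 → A_y = 3533 lb.
ΣF_x = 0: no horizontal applied forces, so A_x = 0.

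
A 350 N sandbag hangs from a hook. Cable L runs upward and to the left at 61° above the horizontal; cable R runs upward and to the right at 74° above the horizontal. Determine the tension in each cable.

T_L = 136.4 N, T_R = 240.0 N

ΣF_x = 0: −T_L·cos61° + T_R·cos74° = 0 → T_R = 1.75887·T_L.
ΣF_y = 0: T_L·sin61° + T_R·sin74° = 350.
Substitute: T_L·(0.87462 + 1.75887·0.961262) = 350 → T_L = 136.433 ≈ 136.4 N.
Then T_R = 1.75887 × 136.433 = 240.0 N.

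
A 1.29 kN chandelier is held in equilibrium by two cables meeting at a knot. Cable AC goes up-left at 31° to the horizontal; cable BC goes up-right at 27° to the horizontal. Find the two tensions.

T_AC = 1.355 kN, T_BC = 1.304 kN

ΣF_x = 0: −T_AC·cos31° + T_BC·cos27° = 0 → T_BC = 0.962021·T_AC.
ΣF_y = 0: T_AC·sin31° + T_BC·sin27° = 1.29.
Substitute: T_AC·(0.515038 + 0.962021·0.45399) = 1.29 → T_AC = 1.35535 ≈ 1.355 kN.
Then T_BC = 0.962021 × 1.35535 = 1.304 kN.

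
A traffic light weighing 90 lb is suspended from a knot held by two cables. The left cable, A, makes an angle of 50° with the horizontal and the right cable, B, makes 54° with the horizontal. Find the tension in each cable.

T_A = 54.52 lb, T_B = 59.62 lb

ΣF_x = 0: −T_A·cos50° + T_B·cos54° = 0 → T_B = 1.09358·T_A.
ΣF_y = 0: T_A·sin50° + T_B·sin54° = 90.
Substitute: T_A·(0.766044 + 1.09358·0.809017) = 90 → T_A = 54.5201 ≈ 54.52 lb.
Then T_B = 1.09358 × 54.5201 = 59.62 lb.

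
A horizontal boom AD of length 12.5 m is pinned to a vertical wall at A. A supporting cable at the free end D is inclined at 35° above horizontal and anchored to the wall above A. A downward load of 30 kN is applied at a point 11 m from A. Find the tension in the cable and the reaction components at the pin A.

ΣM about A: T·sin35°·12.5 − 30·11 = 0 → T = 330/(12.5·0.573576) = 46.027 ≈ 46.03 kN.
ΣF_x = 0: A_x − T·cos35° = 0 → A_x = 46.027 × 0.819152 = 37.70 kN.
ΣF_y = 0: A_y + T·sin35° − 30 = 0 → A_y = 30 − 46.027 × 0.573576 = 3.600 kN.

T = 46.03 kN, A_x = 37.70 kN, A_y = 3.600 kN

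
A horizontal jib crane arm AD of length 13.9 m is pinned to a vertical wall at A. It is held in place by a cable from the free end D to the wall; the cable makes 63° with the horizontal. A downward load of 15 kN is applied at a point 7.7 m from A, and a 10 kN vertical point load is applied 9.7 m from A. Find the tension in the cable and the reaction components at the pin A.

ΣM about A: T·sin63°·13.9 − 15·7.7 − 10·9.7 = 0 → T = 212.5/(13.9·0.891007) = 17.1579 ≈ 17.16 kN.
ΣF_x = 0: A_x − T·cos63° = 0 → A_x = 17.1579 × 0.45399 = 7.790 kN.
ΣF_y = 0: A_y + T·sin63° − 15 − 10 = 0 → A_y = 25 − 17.1579 × 0.891007 = 9.712 kN.

T = 17.16 kN, A_x = 7.790 kN, A_y = 9.712 kN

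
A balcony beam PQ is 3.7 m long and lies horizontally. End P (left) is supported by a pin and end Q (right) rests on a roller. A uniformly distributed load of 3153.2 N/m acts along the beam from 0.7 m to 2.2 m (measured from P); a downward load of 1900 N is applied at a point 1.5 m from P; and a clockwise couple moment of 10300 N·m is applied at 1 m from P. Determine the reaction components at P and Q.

Resultant of the distributed load: 3153.2 × 1.5 = 4729.8 N at 1.45 m from P.
ΣM about P: Q_y·3.7 − (3153.2·1.5)·1.45 − 1900·1.5 − 10300 = 0 → Q_y = 20008.21/3.7 = 5407.62 ≈ 5408 N.
ΣF_y = 0: P_y + 5407.62 − 3153.2·1.5 − 1900 = 0 → P_y = 1222 N.
ΣF_x = 0: no horizontal applied forces, so P_x = 0.

P_x = 0, P_y = 1222 N, Q_y = 5408 N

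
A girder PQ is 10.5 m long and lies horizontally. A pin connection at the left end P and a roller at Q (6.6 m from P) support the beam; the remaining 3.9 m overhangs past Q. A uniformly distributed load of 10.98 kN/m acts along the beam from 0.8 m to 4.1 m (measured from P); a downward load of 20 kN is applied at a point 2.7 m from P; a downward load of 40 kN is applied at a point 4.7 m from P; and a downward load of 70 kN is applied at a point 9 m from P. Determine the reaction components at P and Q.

P_x = 0, P_y = 20.66 kN, Q_y = 145.6 kN

Resultant of the distributed load: 10.98 × 3.3 = 36.234 kN at 2.45 m from P.
Taking moments about P: Q_y·6.6 − (10.98·3.3)·2.45 − 20·2.7 − 40·4.7 − 70·9 = 0 → Q_y = 960.7733/6.6 = 145.572 ≈ 145.6 kN.
ΣF_y = 0: P_y + 145.572 − 10.98·3.3 − 20 − 40 − 70 = 0 → P_y = 20.66 kN.
ΣF_x = 0: no horizontal applied forces, so P_x = 0.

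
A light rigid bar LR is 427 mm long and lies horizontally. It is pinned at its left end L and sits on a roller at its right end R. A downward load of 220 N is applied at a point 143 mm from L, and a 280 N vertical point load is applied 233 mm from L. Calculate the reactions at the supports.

L_x = 0, L_y = 273.5 N, R_y = 226.5 N

Taking moments about L: R_y·427 − 220·143 − 280·233 = 0 → R_y = 96700/427 = 226.464 ≈ 226.5 N.
ΣF_y = 0: L_y + 226.464 − 220 − 280 = 0 → L_y = 273.5 N.
ΣF_x = 0: no horizontal applied forces, so L_x = 0.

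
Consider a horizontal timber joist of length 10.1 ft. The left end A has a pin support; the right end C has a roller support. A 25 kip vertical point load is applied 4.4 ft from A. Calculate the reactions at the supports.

A_x = 0, A_y = 14.11 kip, C_y = 10.89 kip

Taking moments about A: C_y·10.1 − 25·4.4 = 0 → C_y = 110/10.1 = 10.8911 ≈ 10.89 kip.
ΣF_y = 0: A_y + 10.8911 − 25 = 0 → A_y = 14.11 kip.
ΣF_x = 0: no horizontal applied forces, so A_x = 0.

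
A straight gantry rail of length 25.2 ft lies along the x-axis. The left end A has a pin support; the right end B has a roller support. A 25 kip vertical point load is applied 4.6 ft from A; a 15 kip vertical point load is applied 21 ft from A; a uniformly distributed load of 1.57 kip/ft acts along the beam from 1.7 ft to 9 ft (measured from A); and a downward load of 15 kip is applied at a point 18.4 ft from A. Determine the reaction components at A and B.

A_x = 0, A_y = 36.01 kip, B_y = 30.45 kip

Resultant of the distributed load: 1.57 × 7.3 = 11.461 kip at 5.35 ft from A.
Moments about A: B_y·25.2 − 25·4.6 − 15·21 − (1.57·7.3)·5.35 − 15·18.4 = 0 → B_y = 767.31635/25.2 = 30.4491 ≈ 30.45 kip.
ΣF_y = 0: A_y + 30.4491 − 25 − 15 − 1.57·7.3 − 15 = 0 → A_y = 36.01 kip.
ΣF_x = 0: no horizontal applied forces, so A_x = 0.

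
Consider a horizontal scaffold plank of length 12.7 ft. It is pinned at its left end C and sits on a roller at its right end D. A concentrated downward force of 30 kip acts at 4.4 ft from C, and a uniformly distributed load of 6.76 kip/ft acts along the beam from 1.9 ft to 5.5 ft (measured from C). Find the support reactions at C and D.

Resultant of the distributed load: 6.76 × 3.6 = 24.336 kip at 3.7 ft from C.
Taking moments about C: D_y·12.7 − 30·4.4 − (6.76·3.6)·3.7 = 0 → D_y = 222.0432/12.7 = 17.4837 ≈ 17.48 kip.
ΣF_y = 0: C_y + 17.4837 − 30 − 6.76·3.6 = 0 → C_y = 36.85 kip.
ΣF_x = 0: no horizontal applied forces, so C_x = 0.

C_x = 0, C_y = 36.85 kip, D_y = 17.48 kip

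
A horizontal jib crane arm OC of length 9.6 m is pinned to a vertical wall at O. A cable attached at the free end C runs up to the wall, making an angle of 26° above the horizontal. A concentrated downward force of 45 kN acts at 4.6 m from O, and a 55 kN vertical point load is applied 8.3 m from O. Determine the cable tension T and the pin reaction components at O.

ΣM about O: T·sin26°·9.6 − 45·4.6 − 55·8.3 = 0 → T = 663.5/(9.6·0.438371) = 157.662 ≈ 157.7 kN.
ΣF_x = 0: O_x − T·cos26° = 0 → O_x = 157.662 × 0.898794 = 141.7 kN.
ΣF_y = 0: O_y + T·sin26° − 45 − 55 = 0 → O_y = 100 − 157.662 × 0.438371 = 30.89 kN.

T = 157.7 kN, O_x = 141.7 kN, O_y = 30.89 kN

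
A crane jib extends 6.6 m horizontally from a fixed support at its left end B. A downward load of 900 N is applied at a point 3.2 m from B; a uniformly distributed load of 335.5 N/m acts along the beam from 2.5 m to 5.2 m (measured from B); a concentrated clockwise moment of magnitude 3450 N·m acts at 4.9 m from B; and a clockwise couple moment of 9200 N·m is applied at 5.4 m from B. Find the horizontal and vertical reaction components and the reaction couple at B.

Resultant of the distributed load: 335.5 × 2.7 = 905.85 N at 3.85 m from B.
ΣF_x = 0: B_x = 0.
ΣF_y = 0: B_y − 900 − 335.5·2.7 = 0 → B_y = 1806 N.
ΣM about B: M_B − 900·3.2 − (335.5·2.7)·3.85 − 3450 − 9200 = 0 → M_B = 19020 N·m.

B_x = 0, B_y = 1806 N, M_B = 19020 N·m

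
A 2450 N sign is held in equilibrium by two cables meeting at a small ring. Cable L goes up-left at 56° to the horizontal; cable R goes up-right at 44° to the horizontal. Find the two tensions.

ΣF_x = 0: −T_L·cos56° + T_R·cos44° = 0 → T_R = 0.77737·T_L.
ΣF_y = 0: T_L·sin56° + T_R·sin44° = 2450.
Substitute: T_L·(0.829038 + 0.77737·0.694658) = 2450 → T_L = 1789.57 ≈ 1790 N.
Then T_R = 0.77737 × 1789.57 = 1391 N.

T_L = 1790 N, T_R = 1391 N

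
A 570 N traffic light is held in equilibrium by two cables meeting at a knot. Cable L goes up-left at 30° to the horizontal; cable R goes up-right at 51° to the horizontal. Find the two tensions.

ΣF_x = 0: −T_L·cos30° + T_R·cos51° = 0 → T_R = 1.37613·T_L.
ΣF_y = 0: T_L·sin30° + T_R·sin51° = 570.
Substitute: T_L·(0.5 + 1.37613·0.777146) = 570 → T_L = 363.184 ≈ 363.2 N.
Then T_R = 1.37613 × 363.184 = 499.8 N.

T_L = 363.2 N, T_R = 499.8 N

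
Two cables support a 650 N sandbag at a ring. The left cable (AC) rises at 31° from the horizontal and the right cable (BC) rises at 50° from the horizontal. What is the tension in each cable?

T_AC = 423.0 N, T_BC = 564.1 N

ΣF_x = 0: −T_AC·cos31° + T_BC·cos50° = 0 → T_BC = 1.33352·T_AC.
ΣF_y = 0: T_AC·sin31° + T_BC·sin50° = 650.
Substitute: T_AC·(0.515038 + 1.33352·0.766044) = 650 → T_AC = 423.019 ≈ 423.0 N.
Then T_BC = 1.33352 × 423.019 = 564.1 N.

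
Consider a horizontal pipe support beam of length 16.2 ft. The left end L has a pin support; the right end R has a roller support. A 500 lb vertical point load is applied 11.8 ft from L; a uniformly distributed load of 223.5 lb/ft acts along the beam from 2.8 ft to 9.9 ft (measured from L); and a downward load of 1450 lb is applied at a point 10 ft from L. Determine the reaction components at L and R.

Resultant of the distributed load: 223.5 × 7.1 = 1586.85 lb at 6.35 ft from L.
Moments about L: R_y·16.2 − 500·11.8 − (223.5·7.1)·6.35 − 1450·10 = 0 → R_y = 30476.4975/16.2 = 1881.27 ≈ 1881 lb.
ΣF_y = 0: L_y + 1881.27 − 500 − 223.5·7.1 − 1450 = 0 → L_y = 1656 lb.
ΣF_x = 0: no horizontal applied forces, so L_x = 0.

L_x = 0, L_y = 1656 lb, R_y = 1881 lb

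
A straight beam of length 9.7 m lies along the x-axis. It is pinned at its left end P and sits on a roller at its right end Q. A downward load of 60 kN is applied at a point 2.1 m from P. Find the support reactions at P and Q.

P_x = 0, P_y = 47.01 kN, Q_y = 12.99 kN

ΣM about P: Q_y·9.7 − 60·2.1 = 0 → Q_y = 126/9.7 = 12.9897 ≈ 12.99 kN.
ΣF_y = 0: P_y + 12.9897 − 60 = 0 → P_y = 47.01 kN.
ΣF_x = 0: no horizontal applied forces, so P_x = 0.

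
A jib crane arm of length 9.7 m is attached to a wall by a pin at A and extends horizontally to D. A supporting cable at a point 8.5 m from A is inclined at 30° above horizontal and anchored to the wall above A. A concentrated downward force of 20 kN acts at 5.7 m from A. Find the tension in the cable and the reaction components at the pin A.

ΣM about A: T·sin30°·8.5 − 20·5.7 = 0 → T = 114/(8.5·0.5) = 26.8235 ≈ 26.82 kN.
ΣF_x = 0: A_x − T·cos30° = 0 → A_x = 26.8235 × 0.866025 = 23.23 kN.
ΣF_y = 0: A_y + T·sin30° − 20 = 0 → A_y = 20 − 26.8235 × 0.5 = 6.588 kN.

T = 26.82 kN, A_x = 23.23 kN, A_y = 6.588 kN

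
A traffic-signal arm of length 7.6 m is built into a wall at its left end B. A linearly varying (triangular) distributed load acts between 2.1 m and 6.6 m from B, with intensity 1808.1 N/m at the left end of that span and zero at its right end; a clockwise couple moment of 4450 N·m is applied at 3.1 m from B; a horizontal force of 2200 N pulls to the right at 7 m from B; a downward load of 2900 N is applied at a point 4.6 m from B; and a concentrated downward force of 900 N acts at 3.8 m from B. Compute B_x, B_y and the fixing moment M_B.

Resultant of the triangular load: ½ × 1808.1 × 4.5 = 4068.225 N, acting at 3.6 m from B (one-third of the span from the peak).
ΣF_x = 0: B_x + 2200 = 0 → B_x = -2200 N.
ΣF_y = 0: B_y − ½·1808.1·4.5 − 2900 − 900 = 0 → B_y = 7868 N.
ΣM about B: M_B − (½·1808.1·4.5)·3.6 − 4450 − 2900·4.6 − 900·3.8 = 0 → M_B = 35860 N·m.

B_x = -2200 N, B_y = 7868 N, M_B = 35860 N·m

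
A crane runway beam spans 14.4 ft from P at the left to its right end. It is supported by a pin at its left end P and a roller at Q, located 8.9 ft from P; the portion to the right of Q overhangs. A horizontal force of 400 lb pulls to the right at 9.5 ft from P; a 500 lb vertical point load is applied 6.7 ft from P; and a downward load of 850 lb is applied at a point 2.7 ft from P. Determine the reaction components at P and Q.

Taking moments about P: Q_y·8.9 − 500·6.7 − 850·2.7 = 0 → Q_y = 5645/8.9 = 634.27 ≈ 634.3 lb.
ΣF_y = 0: P_y + 634.27 − 500 − 850 = 0 → P_y = 715.7 lb.
ΣF_x = 0: P_x + 400 = 0 → P_x = -400.0 lb.

P_x = -400.0 lb, P_y = 715.7 lb, Q_y = 634.3 lb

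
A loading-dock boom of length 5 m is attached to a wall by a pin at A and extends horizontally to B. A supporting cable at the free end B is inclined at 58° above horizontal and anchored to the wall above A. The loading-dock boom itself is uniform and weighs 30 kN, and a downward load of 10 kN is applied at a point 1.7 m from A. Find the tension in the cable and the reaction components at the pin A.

T = 21.70 kN, A_x = 11.50 kN, A_y = 21.60 kN

ΣM about A: T·sin58°·5 − 30·2.5 − 10·1.7 = 0 → T = 92/(5·0.848048) = 21.6969 ≈ 21.70 kN.
ΣF_x = 0: A_x − T·cos58° = 0 → A_x = 21.6969 × 0.529919 = 11.50 kN.
ΣF_y = 0: A_y + T·sin58° − 30 − 10 = 0 → A_y = 40 − 21.6969 × 0.848048 = 21.60 kN.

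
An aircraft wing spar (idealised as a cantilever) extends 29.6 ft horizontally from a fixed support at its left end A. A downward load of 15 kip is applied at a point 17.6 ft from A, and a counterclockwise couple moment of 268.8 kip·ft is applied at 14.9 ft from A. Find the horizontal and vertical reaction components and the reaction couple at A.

A_x = 0, A_y = 15.00 kip, M_A = -4.800 kip·ft

ΣF_x = 0: A_x = 0.
ΣF_y = 0: A_y − 15 = 0 → A_y = 15.00 kip.
ΣM about A: M_A − 15·17.6 + 268.8 = 0 → M_A = -4.800 kip·ft.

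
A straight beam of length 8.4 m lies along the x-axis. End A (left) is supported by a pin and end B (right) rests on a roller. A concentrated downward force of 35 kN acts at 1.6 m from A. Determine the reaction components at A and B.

Moments about A: B_y·8.4 − 35·1.6 = 0 → B_y = 56/8.4 = 6.66667 ≈ 6.667 kN.
ΣF_y = 0: A_y + 6.66667 − 35 = 0 → A_y = 28.33 kN.
ΣF_x = 0: no horizontal applied forces, so A_x = 0.

A_x = 0, A_y = 28.33 kN, B_y = 6.667 kN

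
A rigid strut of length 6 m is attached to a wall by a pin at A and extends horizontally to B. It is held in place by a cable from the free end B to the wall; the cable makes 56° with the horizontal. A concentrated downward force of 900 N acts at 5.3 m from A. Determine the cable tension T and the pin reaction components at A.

ΣM about A: T·sin56°·6 − 900·5.3 = 0 → T = 4770/(6·0.829038) = 958.943 ≈ 958.9 N.
ΣF_x = 0: A_x − T·cos56° = 0 → A_x = 958.943 × 0.559193 = 536.2 N.
ΣF_y = 0: A_y + T·sin56° − 900 = 0 → A_y = 900 − 958.943 × 0.829038 = 105.0 N.

T = 958.9 N, A_x = 536.2 N, A_y = 105.0 N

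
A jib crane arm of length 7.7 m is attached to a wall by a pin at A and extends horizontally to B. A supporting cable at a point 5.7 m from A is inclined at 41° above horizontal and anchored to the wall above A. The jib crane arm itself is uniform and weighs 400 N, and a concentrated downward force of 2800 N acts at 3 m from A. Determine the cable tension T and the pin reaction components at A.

ΣM about A: T·sin41°·5.7 − 400·3.85 − 2800·3 = 0 → T = 9940/(5.7·0.656059) = 2658.08 ≈ 2658 N.
ΣF_x = 0: A_x − T·cos41° = 0 → A_x = 2658.08 × 0.75471 = 2006 N.
ΣF_y = 0: A_y + T·sin41° − 400 − 2800 = 0 → A_y = 3200 − 2658.08 × 0.656059 = 1456 N.

T = 2658 N, A_x = 2006 N, A_y = 1456 N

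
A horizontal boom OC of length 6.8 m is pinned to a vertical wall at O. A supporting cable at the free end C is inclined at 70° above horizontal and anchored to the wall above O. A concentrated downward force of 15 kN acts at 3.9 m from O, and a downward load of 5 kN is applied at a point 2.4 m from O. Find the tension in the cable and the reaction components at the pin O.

T = 11.03 kN, O_x = 3.774 kN, O_y = 9.632 kN

ΣM about O: T·sin70°·6.8 − 15·3.9 − 5·2.4 = 0 → T = 70.5/(6.8·0.939693) = 11.033 ≈ 11.03 kN.
ΣF_x = 0: O_x − T·cos70° = 0 → O_x = 11.033 × 0.34202 = 3.774 kN.
ΣF_y = 0: O_y + T·sin70° − 15 − 5 = 0 → O_y = 20 − 11.033 × 0.939693 = 9.632 kN.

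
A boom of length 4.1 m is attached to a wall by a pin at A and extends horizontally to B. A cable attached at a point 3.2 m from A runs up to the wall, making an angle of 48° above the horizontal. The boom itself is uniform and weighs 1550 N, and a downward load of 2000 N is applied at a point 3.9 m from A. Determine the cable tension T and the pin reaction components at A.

T = 4616 N, A_x = 3089 N, A_y = 119.5 N

ΣM about A: T·sin48°·3.2 − 1550·2.05 − 2000·3.9 = 0 → T = 10977.5/(3.2·0.743145) = 4616.15 ≈ 4616 N.
ΣF_x = 0: A_x − T·cos48° = 0 → A_x = 4616.15 × 0.669131 = 3089 N.
ΣF_y = 0: A_y + T·sin48° − 1550 − 2000 = 0 → A_y = 3550 − 4616.15 × 0.743145 = 119.5 N.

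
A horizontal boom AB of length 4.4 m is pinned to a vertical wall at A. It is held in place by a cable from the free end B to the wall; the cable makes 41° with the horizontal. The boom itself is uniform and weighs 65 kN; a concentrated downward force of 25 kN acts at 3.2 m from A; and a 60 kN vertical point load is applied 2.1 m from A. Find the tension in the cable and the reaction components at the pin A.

T = 120.9 kN, A_x = 91.25 kN, A_y = 70.68 kN

ΣM about A: T·sin41°·4.4 − 65·2.2 − 25·3.2 − 60·2.1 = 0 → T = 349/(4.4·0.656059) = 120.901 ≈ 120.9 kN.
ΣF_x = 0: A_x − T·cos41° = 0 → A_x = 120.901 × 0.75471 = 91.25 kN.
ΣF_y = 0: A_y + T·sin41° − 65 − 25 − 60 = 0 → A_y = 150 − 120.901 × 0.656059 = 70.68 kN.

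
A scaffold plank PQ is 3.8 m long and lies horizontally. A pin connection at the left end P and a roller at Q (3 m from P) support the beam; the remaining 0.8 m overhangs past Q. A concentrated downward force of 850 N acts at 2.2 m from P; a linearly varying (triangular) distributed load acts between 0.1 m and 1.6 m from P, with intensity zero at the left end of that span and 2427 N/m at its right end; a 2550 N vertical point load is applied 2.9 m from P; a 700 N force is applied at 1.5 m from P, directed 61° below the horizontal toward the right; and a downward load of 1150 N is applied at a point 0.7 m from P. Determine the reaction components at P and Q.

Resultant of the triangular load: ½ × 2427 × 1.5 = 1820.25 N, acting at 1.1 m from P (one-third of the span from the peak).
Moments about P: Q_y·3 − 850·2.2 − (½·2427·1.5)·1.1 − 2550·2.9 − 700·sin61°·1.5 − 1150·0.7 = 0 → Q_y = 12990.6/3 = 4330.2 ≈ 4330 N.
ΣF_y = 0: P_y + 4330.2 − 850 − ½·2427·1.5 − 2550 − 700·sin61° − 1150 = 0 → P_y = 2652 N.
ΣF_x = 0: P_x + 700·cos61° = 0 → P_x = -339.4 N.

P_x = -339.4 N, P_y = 2652 N, Q_y = 4330 N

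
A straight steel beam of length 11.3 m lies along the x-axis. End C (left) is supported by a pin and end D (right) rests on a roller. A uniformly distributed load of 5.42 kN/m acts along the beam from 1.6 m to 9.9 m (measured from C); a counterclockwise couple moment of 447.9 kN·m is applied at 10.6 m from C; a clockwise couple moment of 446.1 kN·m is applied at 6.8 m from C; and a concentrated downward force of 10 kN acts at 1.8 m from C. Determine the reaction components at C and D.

Resultant of the distributed load: 5.42 × 8.3 = 44.986 kN at 5.75 m from C.
Taking moments about C: D_y·11.3 − (5.42·8.3)·5.75 + 447.9 − 446.1 − 10·1.8 = 0 → D_y = 274.8695/11.3 = 24.3247 ≈ 24.32 kN.
ΣF_y = 0: C_y + 24.3247 − 5.42·8.3 − 10 = 0 → C_y = 30.66 kN.
ΣF_x = 0: no horizontal applied forces, so C_x = 0.

C_x = 0, C_y = 30.66 kN, D_y = 24.32 kN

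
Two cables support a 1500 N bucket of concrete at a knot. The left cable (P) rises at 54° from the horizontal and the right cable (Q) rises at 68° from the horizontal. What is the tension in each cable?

T_P = 662.6 N, T_Q = 1040 N

ΣF_x = 0: −T_P·cos54° + T_Q·cos68° = 0 → T_Q = 1.56907·T_P.
ΣF_y = 0: T_P·sin54° + T_Q·sin68° = 1500.
Substitute: T_P·(0.809017 + 1.56907·0.927184) = 1500 → T_P = 662.593 ≈ 662.6 N.
Then T_Q = 1.56907 × 662.593 = 1040 N.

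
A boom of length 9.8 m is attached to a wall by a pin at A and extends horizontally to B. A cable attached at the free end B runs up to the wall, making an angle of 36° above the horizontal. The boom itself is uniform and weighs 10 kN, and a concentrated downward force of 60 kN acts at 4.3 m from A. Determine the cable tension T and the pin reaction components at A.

ΣM about A: T·sin36°·9.8 − 10·4.9 − 60·4.3 = 0 → T = 307/(9.8·0.587785) = 53.2959 ≈ 53.30 kN.
ΣF_x = 0: A_x − T·cos36° = 0 → A_x = 53.2959 × 0.809017 = 43.12 kN.
ΣF_y = 0: A_y + T·sin36° − 10 − 60 = 0 → A_y = 70 − 53.2959 × 0.587785 = 38.67 kN.

T = 53.30 kN, A_x = 43.12 kN, A_y = 38.67 kN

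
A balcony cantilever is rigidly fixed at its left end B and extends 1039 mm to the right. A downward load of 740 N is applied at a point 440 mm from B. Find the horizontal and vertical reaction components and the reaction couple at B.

B_x = 0, B_y = 740.0 N, M_B = 325600 N·mm

ΣF_x = 0: B_x = 0.
ΣF_y = 0: B_y − 740 = 0 → B_y = 740.0 N.
ΣM about B: M_B − 740·440 = 0 → M_B = 325600 N·mm.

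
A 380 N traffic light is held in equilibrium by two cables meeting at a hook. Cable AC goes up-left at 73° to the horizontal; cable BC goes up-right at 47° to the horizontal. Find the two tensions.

ΣF_x = 0: −T_AC·cos73° + T_BC·cos47° = 0 → T_BC = 0.428699·T_AC.
ΣF_y = 0: T_AC·sin73° + T_BC·sin47° = 380.
Substitute: T_AC·(0.956305 + 0.428699·0.731354) = 380 → T_AC = 299.251 ≈ 299.3 N.
Then T_BC = 0.428699 × 299.251 = 128.3 N.

T_AC = 299.3 N, T_BC = 128.3 N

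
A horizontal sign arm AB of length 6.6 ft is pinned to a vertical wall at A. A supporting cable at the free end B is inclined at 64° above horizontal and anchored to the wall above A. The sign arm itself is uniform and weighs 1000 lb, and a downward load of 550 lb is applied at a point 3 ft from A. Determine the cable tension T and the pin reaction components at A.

ΣM about A: T·sin64°·6.6 − 1000·3.3 − 550·3 = 0 → T = 4950/(6.6·0.898794) = 834.451 ≈ 834.5 lb.
ΣF_x = 0: A_x − T·cos64° = 0 → A_x = 834.451 × 0.438371 = 365.8 lb.
ΣF_y = 0: A_y + T·sin64° − 1000 − 550 = 0 → A_y = 1550 − 834.451 × 0.898794 = 800.0 lb.

T = 834.5 lb, A_x = 365.8 lb, A_y = 800.0 lb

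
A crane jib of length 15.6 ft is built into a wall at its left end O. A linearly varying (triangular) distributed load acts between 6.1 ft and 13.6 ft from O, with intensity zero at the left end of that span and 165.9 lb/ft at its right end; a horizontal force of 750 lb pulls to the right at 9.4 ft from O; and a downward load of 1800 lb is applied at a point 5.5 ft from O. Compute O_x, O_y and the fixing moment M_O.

Resultant of the triangular load: ½ × 165.9 × 7.5 = 622.125 lb, acting at 11.1 ft from O (one-third of the span from the peak).
ΣF_x = 0: O_x + 750 = 0 → O_x = -750.0 lb.
ΣF_y = 0: O_y − ½·165.9·7.5 − 1800 = 0 → O_y = 2422 lb.
ΣM about O: M_O − (½·165.9·7.5)·11.1 − 1800·5.5 = 0 → M_O = 16810 lb·ft.

O_x = -750.0 lb, O_y = 2422 lb, M_O = 16810 lb·ft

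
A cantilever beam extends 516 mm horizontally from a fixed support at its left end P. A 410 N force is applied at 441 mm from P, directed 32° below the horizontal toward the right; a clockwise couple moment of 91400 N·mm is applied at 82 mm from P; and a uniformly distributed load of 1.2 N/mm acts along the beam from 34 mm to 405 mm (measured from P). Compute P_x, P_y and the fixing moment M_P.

P_x = -347.7 N, P_y = 662.5 N, M_P = 284900 N·mm

Resultant of the distributed load: 1.2 × 371 = 445.2 N at 219.5 mm from P.
ΣF_x = 0: P_x + 410·cos32° = 0 → P_x = -347.7 N.
ΣF_y = 0: P_y − 410·sin32° − 1.2·371 = 0 → P_y = 662.5 N.
ΣM about P: M_P − 410·sin32°·441 − 91400 − (1.2·371)·219.5 = 0 → M_P = 284900 N·mm.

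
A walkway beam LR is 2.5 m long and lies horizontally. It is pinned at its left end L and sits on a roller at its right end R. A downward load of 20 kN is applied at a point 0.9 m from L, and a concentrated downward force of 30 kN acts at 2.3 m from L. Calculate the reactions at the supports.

ΣM about L: R_y·2.5 − 20·0.9 − 30·2.3 = 0 → R_y = 87/2.5 = 34.80 kN.
ΣF_y = 0: L_y + 34.8 − 20 − 30 = 0 → L_y = 15.20 kN.
ΣF_x = 0: no horizontal applied forces, so L_x = 0.

L_x = 0, L_y = 15.20 kN, R_y = 34.80 kN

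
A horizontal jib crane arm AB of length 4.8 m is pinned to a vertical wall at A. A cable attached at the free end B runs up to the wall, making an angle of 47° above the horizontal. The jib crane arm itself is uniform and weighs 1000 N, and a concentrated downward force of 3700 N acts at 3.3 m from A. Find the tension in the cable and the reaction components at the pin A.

T = 4162 N, A_x = 2838 N, A_y = 1656 N

ΣM about A: T·sin47°·4.8 − 1000·2.4 − 3700·3.3 = 0 → T = 14610/(4.8·0.731354) = 4161.8 ≈ 4162 N.
ΣF_x = 0: A_x − T·cos47° = 0 → A_x = 4161.8 × 0.681998 = 2838 N.
ΣF_y = 0: A_y + T·sin47° − 1000 − 3700 = 0 → A_y = 4700 − 4161.8 × 0.731354 = 1656 N.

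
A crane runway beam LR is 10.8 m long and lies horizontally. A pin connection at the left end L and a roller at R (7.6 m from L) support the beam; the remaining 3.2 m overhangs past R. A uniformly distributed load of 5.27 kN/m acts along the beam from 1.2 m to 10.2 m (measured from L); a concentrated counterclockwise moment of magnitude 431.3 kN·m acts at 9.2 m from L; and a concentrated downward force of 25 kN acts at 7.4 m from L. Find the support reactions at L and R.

Resultant of the distributed load: 5.27 × 9 = 47.43 kN at 5.7 m from L.
Taking moments about L: R_y·7.6 − (5.27·9)·5.7 + 431.3 − 25·7.4 = 0 → R_y = 24.051/7.6 = 3.16461 ≈ 3.165 kN.
ΣF_y = 0: L_y + 3.16461 − 5.27·9 − 25 = 0 → L_y = 69.27 kN.
ΣF_x = 0: no horizontal applied forces, so L_x = 0.

L_x = 0, L_y = 69.27 kN, R_y = 3.165 kN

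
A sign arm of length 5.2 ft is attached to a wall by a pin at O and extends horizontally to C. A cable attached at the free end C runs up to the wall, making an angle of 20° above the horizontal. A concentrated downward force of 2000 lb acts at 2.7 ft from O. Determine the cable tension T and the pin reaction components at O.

ΣM about O: T·sin20°·5.2 − 2000·2.7 = 0 → T = 5400/(5.2·0.34202) = 3036.26 ≈ 3036 lb.
ΣF_x = 0: O_x − T·cos20° = 0 → O_x = 3036.26 × 0.939693 = 2853 lb.
ΣF_y = 0: O_y + T·sin20° − 2000 = 0 → O_y = 2000 − 3036.26 × 0.34202 = 961.5 lb.

T = 3036 lb, O_x = 2853 lb, O_y = 961.5 lb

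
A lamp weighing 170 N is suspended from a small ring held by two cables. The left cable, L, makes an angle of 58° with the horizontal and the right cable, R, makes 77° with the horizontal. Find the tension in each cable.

T_L = 54.08 N, T_R = 127.4 N

ΣF_x = 0: −T_L·cos58° + T_R·cos77° = 0 → T_R = 2.35571·T_L.
ΣF_y = 0: T_L·sin58° + T_R·sin77° = 170.
Substitute: T_L·(0.848048 + 2.35571·0.97437) = 170 → T_L = 54.0819 ≈ 54.08 N.
Then T_R = 2.35571 × 54.0819 = 127.4 N.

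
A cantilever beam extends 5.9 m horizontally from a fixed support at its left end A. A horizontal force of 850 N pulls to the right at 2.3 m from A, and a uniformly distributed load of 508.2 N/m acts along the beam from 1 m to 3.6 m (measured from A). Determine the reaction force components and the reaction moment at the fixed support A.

Resultant of the distributed load: 508.2 × 2.6 = 1321.32 N at 2.3 m from A.
ΣF_x = 0: A_x + 850 = 0 → A_x = -850.0 N.
ΣF_y = 0: A_y − 508.2·2.6 = 0 → A_y = 1321 N.
ΣM about A: M_A − (508.2·2.6)·2.3 = 0 → M_A = 3039 N·m.

A_x = -850.0 N, A_y = 1321 N, M_A = 3039 N·m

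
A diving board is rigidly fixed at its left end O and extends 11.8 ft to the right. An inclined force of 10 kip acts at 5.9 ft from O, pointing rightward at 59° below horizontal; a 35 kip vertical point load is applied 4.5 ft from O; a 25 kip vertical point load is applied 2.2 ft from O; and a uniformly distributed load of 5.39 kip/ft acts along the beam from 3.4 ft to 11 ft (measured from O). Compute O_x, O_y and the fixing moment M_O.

Resultant of the distributed load: 5.39 × 7.6 = 40.964 kip at 7.2 ft from O.
ΣF_x = 0: O_x + 10·cos59° = 0 → O_x = -5.150 kip.
ΣF_y = 0: O_y − 10·sin59° − 35 − 25 − 5.39·7.6 = 0 → O_y = 109.5 kip.
ΣM about O: M_O − 10·sin59°·5.9 − 35·4.5 − 25·2.2 − (5.39·7.6)·7.2 = 0 → M_O = 558.0 kip·ft.

O_x = -5.150 kip, O_y = 109.5 kip, M_O = 558.0 kip·ft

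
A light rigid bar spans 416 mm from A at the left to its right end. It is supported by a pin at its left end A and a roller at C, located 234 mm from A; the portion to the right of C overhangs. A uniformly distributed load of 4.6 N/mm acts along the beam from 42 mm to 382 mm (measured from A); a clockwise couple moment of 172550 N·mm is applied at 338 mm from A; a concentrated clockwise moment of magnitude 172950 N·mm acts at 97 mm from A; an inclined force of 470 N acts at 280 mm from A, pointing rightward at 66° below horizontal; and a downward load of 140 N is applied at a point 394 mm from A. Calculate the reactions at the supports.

A_x = -191.2 N, A_y = -1510 N, C_y = 3643 N

Resultant of the distributed load: 4.6 × 340 = 1564 N at 212 mm from A.
Taking moments about A: C_y·234 − (4.6·340)·212 − 172550 − 172950 − 470·sin66°·280 − 140·394 = 0 → C_y = 852451/234 = 3642.95 ≈ 3643 N.
ΣF_y = 0: A_y + 3642.95 − 4.6·340 − 470·sin66° − 140 = 0 → A_y = -1510 N.
ΣF_x = 0: A_x + 470·cos66° = 0 → A_x = -191.2 N.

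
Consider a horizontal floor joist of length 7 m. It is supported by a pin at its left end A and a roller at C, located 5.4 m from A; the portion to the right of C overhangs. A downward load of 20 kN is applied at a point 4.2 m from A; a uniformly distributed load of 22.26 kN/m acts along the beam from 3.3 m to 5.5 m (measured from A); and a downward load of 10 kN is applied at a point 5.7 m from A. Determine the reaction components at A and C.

A_x = 0, A_y = 12.96 kN, C_y = 66.01 kN

Resultant of the distributed load: 22.26 × 2.2 = 48.972 kN at 4.4 m from A.
Moments about A: C_y·5.4 − 20·4.2 − (22.26·2.2)·4.4 − 10·5.7 = 0 → C_y = 356.4768/5.4 = 66.0142 ≈ 66.01 kN.
ΣF_y = 0: A_y + 66.0142 − 20 − 22.26·2.2 − 10 = 0 → A_y = 12.96 kN.
ΣF_x = 0: no horizontal applied forces, so A_x = 0.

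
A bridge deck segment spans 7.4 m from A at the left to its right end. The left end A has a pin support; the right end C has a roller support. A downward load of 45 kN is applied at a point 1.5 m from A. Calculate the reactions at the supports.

ΣM about A: C_y·7.4 − 45·1.5 = 0 → C_y = 67.5/7.4 = 9.12162 ≈ 9.122 kN.
ΣF_y = 0: A_y + 9.12162 − 45 = 0 → A_y = 35.88 kN.
ΣF_x = 0: no horizontal applied forces, so A_x = 0.

A_x = 0, A_y = 35.88 kN, C_y = 9.122 kN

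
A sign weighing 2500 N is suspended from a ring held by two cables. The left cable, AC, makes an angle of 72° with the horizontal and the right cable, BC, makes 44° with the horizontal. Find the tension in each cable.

ΣF_x = 0: −T_AC·cos72° + T_BC·cos44° = 0 → T_BC = 0.429584·T_AC.
ΣF_y = 0: T_AC·sin72° + T_BC·sin44° = 2500.
Substitute: T_AC·(0.951057 + 0.429584·0.694658) = 2500 → T_AC = 2000.85 ≈ 2001 N.
Then T_BC = 0.429584 × 2000.85 = 859.5 N.

T_AC = 2001 N, T_BC = 859.5 N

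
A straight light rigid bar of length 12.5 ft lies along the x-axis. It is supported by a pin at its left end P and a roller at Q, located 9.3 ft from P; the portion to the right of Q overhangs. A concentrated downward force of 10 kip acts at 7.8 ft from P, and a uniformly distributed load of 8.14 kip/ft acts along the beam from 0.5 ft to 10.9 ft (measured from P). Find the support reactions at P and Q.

Resultant of the distributed load: 8.14 × 10.4 = 84.656 kip at 5.7 ft from P.
Moments about P: Q_y·9.3 − 10·7.8 − (8.14·10.4)·5.7 = 0 → Q_y = 560.5392/9.3 = 60.273 ≈ 60.27 kip.
ΣF_y = 0: P_y + 60.273 − 10 − 8.14·10.4 = 0 → P_y = 34.38 kip.
ΣF_x = 0: no horizontal applied forces, so P_x = 0.

P_x = 0, P_y = 34.38 kip, Q_y = 60.27 kip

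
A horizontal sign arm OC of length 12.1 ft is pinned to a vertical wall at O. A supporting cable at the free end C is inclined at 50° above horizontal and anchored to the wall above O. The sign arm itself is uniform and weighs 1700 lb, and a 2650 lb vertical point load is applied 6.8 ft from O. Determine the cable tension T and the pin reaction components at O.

T = 3054 lb, O_x = 1963 lb, O_y = 2011 lb

ΣM about O: T·sin50°·12.1 − 1700·6.05 − 2650·6.8 = 0 → T = 28305/(12.1·0.766044) = 3053.68 ≈ 3054 lb.
ΣF_x = 0: O_x − T·cos50° = 0 → O_x = 3053.68 × 0.642788 = 1963 lb.
ΣF_y = 0: O_y + T·sin50° − 1700 − 2650 = 0 → O_y = 4350 − 3053.68 × 0.766044 = 2011 lb.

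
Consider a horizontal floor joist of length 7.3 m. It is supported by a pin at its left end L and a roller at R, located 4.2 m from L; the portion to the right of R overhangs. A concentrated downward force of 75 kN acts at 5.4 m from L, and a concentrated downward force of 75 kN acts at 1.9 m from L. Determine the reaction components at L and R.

L_x = 0, L_y = 19.64 kN, R_y = 130.4 kN

Moments about L: R_y·4.2 − 75·5.4 − 75·1.9 = 0 → R_y = 547.5/4.2 = 130.357 ≈ 130.4 kN.
ΣF_y = 0: L_y + 130.357 − 75 − 75 = 0 → L_y = 19.64 kN.
ΣF_x = 0: no horizontal applied forces, so L_x = 0.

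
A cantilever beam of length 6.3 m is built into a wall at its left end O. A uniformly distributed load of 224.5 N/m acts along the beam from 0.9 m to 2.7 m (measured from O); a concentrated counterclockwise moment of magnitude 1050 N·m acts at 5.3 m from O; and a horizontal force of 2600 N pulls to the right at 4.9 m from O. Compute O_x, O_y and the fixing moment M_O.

O_x = -2600 N, O_y = 404.1 N, M_O = -322.6 N·m

Resultant of the distributed load: 224.5 × 1.8 = 404.1 N at 1.8 m from O.
ΣF_x = 0: O_x + 2600 = 0 → O_x = -2600 N.
ΣF_y = 0: O_y − 224.5·1.8 = 0 → O_y = 404.1 N.
ΣM about O: M_O − (224.5·1.8)·1.8 + 1050 = 0 → M_O = -322.6 N·m.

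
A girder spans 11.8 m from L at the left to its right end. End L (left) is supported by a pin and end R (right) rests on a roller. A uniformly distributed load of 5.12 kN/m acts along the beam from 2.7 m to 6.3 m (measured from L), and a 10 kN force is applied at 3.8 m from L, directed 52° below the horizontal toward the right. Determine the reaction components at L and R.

Resultant of the distributed load: 5.12 × 3.6 = 18.432 kN at 4.5 m from L.
ΣM about L: R_y·11.8 − (5.12·3.6)·4.5 − 10·sin52°·3.8 = 0 → R_y = 112.888/11.8 = 9.56678 ≈ 9.567 kN.
ΣF_y = 0: L_y + 9.56678 − 5.12·3.6 − 10·sin52° = 0 → L_y = 16.75 kN.
ΣF_x = 0: L_x + 10·cos52° = 0 → L_x = -6.157 kN.

L_x = -6.157 kN, L_y = 16.75 kN, R_y = 9.567 kN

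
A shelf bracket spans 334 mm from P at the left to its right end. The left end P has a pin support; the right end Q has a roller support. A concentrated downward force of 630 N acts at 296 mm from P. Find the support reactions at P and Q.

P_x = 0, P_y = 71.68 N, Q_y = 558.3 N

Moments about P: Q_y·334 − 630·296 = 0 → Q_y = 186480/334 = 558.323 ≈ 558.3 N.
ΣF_y = 0: P_y + 558.323 − 630 = 0 → P_y = 71.68 N.
ΣF_x = 0: no horizontal applied forces, so P_x = 0.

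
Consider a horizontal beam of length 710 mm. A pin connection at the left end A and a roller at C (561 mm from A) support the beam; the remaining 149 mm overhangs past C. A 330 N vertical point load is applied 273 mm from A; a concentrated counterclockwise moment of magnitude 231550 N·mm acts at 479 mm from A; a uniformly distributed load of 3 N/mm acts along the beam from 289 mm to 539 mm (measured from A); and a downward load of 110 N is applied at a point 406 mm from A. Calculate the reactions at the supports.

A_x = 0, A_y = 809.1 N, C_y = 380.9 N

Resultant of the distributed load: 3 × 250 = 750 N at 414 mm from A.
ΣM about A: C_y·561 − 330·273 + 231550 − (3·250)·414 − 110·406 = 0 → C_y = 213700/561 = 380.927 ≈ 380.9 N.
ΣF_y = 0: A_y + 380.927 − 330 − 3·250 − 110 = 0 → A_y = 809.1 N.
ΣF_x = 0: no horizontal applied forces, so A_x = 0.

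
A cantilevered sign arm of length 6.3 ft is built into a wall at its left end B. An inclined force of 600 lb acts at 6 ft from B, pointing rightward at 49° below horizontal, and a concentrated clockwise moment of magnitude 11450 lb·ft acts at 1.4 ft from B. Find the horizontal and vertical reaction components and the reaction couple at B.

ΣF_x = 0: B_x + 600·cos49° = 0 → B_x = -393.6 lb.
ΣF_y = 0: B_y − 600·sin49° = 0 → B_y = 452.8 lb.
ΣM about B: M_B − 600·sin49°·6 − 11450 = 0 → M_B = 14170 lb·ft.

B_x = -393.6 lb, B_y = 452.8 lb, M_B = 14170 lb·ft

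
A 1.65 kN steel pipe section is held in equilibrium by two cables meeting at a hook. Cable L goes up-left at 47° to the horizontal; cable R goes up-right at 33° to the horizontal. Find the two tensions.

ΣF_x = 0: −T_L·cos47° + T_R·cos33° = 0 → T_R = 0.81319·T_L.
ΣF_y = 0: T_L·sin47° + T_R·sin33° = 1.65.
Substitute: T_L·(0.731354 + 0.81319·0.544639) = 1.65 → T_L = 1.40515 ≈ 1.405 kN.
Then T_R = 0.81319 × 1.40515 = 1.143 kN.

T_L = 1.405 kN, T_R = 1.143 kN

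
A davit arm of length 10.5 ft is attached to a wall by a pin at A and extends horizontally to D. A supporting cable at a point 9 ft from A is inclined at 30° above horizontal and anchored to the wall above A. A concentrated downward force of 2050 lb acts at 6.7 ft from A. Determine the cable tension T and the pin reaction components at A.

T = 3052 lb, A_x = 2643 lb, A_y = 523.9 lb

ΣM about A: T·sin30°·9 − 2050·6.7 = 0 → T = 13735/(9·0.5) = 3052.22 ≈ 3052 lb.
ΣF_x = 0: A_x − T·cos30° = 0 → A_x = 3052.22 × 0.866025 = 2643 lb.
ΣF_y = 0: A_y + T·sin30° − 2050 = 0 → A_y = 2050 − 3052.22 × 0.5 = 523.9 lb.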